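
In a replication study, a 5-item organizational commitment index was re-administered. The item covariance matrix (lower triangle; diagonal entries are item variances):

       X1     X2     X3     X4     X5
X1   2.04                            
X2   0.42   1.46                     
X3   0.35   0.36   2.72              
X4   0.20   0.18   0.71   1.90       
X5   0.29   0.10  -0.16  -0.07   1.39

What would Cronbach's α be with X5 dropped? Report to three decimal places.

Remaining items: X1, X2, X3, X4 (k = 4).
Σσ²ᵢ = 2.04 + 1.46 + 2.72 + 1.90 = 8.12
Var(T) = 8.12 + 2 × 2.22 = 12.56
α (item deleted) = (4/3)·(1 − 8.12/12.56) = 0.471

Cronbach's α = 0.471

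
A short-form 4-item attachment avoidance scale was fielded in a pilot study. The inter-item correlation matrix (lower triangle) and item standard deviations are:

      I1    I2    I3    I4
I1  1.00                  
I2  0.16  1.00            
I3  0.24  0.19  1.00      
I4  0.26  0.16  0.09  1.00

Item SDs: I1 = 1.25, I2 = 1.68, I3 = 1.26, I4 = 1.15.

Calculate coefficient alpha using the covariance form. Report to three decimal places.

Σσ²ᵢ = 1.25² + 1.68² + 1.26² + 1.15² = 7.2950
Covariances σ_ij = r_ij · s_i · s_j:
  σ(I1,I2) = 0.16 × 1.25 × 1.68 = 0.3360
  σ(I1,I3) = 0.24 × 1.25 × 1.26 = 0.3780
  σ(I1,I4) = 0.26 × 1.25 × 1.15 = 0.3737
  σ(I2,I3) = 0.19 × 1.68 × 1.26 = 0.4022
  σ(I2,I4) = 0.16 × 1.68 × 1.15 = 0.3091
  σ(I3,I4) = 0.09 × 1.26 × 1.15 = 0.1304
σ²_T = Σσ²ᵢ + 2·Σσ_ij = 7.2950 + 2 × 1.9294 = 11.1538
α = (4/3)·(1 − 7.2950/11.1538) = 0.461

α = 0.461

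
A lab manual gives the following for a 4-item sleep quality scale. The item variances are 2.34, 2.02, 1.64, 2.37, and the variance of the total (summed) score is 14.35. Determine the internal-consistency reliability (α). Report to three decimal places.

α = 0.556

ΣVar(i) = 2.34 + 2.02 + 1.64 + 2.37 = 8.37
α = (k/(k−1))·(1 − ΣVar(i)/σ²_total) = (4/3)·(1 − 8.37/14.35) = 0.556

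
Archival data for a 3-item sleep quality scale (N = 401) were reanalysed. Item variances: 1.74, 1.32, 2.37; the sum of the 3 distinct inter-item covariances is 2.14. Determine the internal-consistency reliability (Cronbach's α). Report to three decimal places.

α = 0.661

ΣVar(i) = 1.74 + 1.32 + 2.37 = 5.43
Sum of distinct covariances = 2.14
σ²_T = ΣVar(i) + 2·Σcov = 5.43 + 2 × 2.14 = 9.71
α = (3/2)·(1 − 5.43/9.71) = 0.661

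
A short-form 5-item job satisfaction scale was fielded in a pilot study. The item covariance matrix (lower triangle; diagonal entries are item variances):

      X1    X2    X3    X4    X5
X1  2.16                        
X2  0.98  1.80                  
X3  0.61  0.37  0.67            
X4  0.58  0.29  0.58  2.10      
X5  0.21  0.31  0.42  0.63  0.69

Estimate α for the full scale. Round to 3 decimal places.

Σσᵢ² = 2.16 + 1.80 + 0.67 + 2.10 + 0.69 = 7.42
Σ_{i<j} σ_ij = 4.98
σ²_total = 7.42 + 2 × 4.98 = 17.38
α = (k/(k−1))·(1 − Σσᵢ²/σ²_total) = (5/4)·(1 − 7.42/17.38) = 0.716

α = 0.716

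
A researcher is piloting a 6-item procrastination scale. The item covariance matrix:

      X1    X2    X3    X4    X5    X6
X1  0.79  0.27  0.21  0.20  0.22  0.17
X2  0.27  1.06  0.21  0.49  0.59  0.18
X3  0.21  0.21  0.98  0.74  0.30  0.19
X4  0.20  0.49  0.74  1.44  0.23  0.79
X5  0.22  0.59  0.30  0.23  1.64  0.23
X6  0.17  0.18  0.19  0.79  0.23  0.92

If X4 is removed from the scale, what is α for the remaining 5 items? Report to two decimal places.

α = 0.61

Remaining items: X1, X2, X3, X5, X6 (k = 5).
Σσ²ᵢ = 0.79 + 1.06 + 0.98 + 1.64 + 0.92 = 5.39
Var(T) = 5.39 + 2 × 2.57 = 10.53
α (item deleted) = (5/4)·(1 − 5.39/10.53) = 0.61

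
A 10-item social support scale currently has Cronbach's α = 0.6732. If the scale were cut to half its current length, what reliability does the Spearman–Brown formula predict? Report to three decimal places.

Length factor m = 1/2
α' = m·α / (1 − (1−m)·α)
   = 1/2 × 0.6732 / (1 − (1 − 1/2) × 0.6732)
   = 0.3366 / 0.6634 = 0.507

predicted reliability = 0.507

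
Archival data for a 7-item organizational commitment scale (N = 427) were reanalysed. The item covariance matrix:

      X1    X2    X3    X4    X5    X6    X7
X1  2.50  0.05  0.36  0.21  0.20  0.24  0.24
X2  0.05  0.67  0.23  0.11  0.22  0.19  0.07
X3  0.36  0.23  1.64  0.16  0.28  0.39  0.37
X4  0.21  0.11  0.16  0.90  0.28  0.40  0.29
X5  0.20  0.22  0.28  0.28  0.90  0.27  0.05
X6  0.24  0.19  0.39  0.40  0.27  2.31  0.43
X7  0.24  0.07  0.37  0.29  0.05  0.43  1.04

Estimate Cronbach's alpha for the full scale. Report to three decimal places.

α = 0.587

Σσ²ᵢ = 2.50 + 0.67 + 1.64 + 0.90 + 0.90 + 2.31 + 1.04 = 9.96
Sum of off-diagonal covariances = 5.04
total variance = 9.96 + 2 × 5.04 = 20.04
α = (k/(k−1))·(1 − Σσ²ᵢ/total variance) = (7/6)·(1 − 9.96/20.04) = 0.587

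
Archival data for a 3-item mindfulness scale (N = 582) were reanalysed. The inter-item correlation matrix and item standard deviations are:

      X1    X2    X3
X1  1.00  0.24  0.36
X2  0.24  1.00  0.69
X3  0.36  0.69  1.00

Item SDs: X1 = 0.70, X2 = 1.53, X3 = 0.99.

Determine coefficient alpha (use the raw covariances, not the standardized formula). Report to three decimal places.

coefficient alpha = 0.673

Σσ²ᵢ = 0.70² + 1.53² + 0.99² = 3.8110
Covariances σ_ij = r_ij · s_i · s_j:
  σ(X1,X2) = 0.24 × 0.70 × 1.53 = 0.2570
  σ(X1,X3) = 0.36 × 0.70 × 0.99 = 0.2495
  σ(X2,X3) = 0.69 × 1.53 × 0.99 = 1.0451
σ²_T = Σσ²ᵢ + 2·Σσ_ij = 3.8110 + 2 × 1.5516 = 6.9142
α = (3/2)·(1 − 3.8110/6.9142) = 0.673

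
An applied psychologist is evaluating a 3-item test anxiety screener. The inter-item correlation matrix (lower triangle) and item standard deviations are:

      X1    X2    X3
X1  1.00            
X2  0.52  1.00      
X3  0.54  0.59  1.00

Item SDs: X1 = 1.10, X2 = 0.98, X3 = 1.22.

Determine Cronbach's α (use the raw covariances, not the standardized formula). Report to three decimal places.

Σσ²ᵢ = 1.10² + 0.98² + 1.22² = 3.6588
Covariances σ_ij = r_ij · s_i · s_j:
  σ(X1,X2) = 0.52 × 1.10 × 0.98 = 0.5606
  σ(X1,X3) = 0.54 × 1.10 × 1.22 = 0.7247
  σ(X2,X3) = 0.59 × 0.98 × 1.22 = 0.7054
σ²_T = Σσ²ᵢ + 2·Σσ_ij = 3.6588 + 2 × 1.9907 = 7.6402
α = (3/2)·(1 − 3.6588/7.6402) = 0.782

α = 0.782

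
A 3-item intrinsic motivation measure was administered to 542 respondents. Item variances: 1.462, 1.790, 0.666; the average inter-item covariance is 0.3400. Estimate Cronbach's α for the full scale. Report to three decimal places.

sum of item variances = 1.462 + 1.790 + 0.666 = 3.918
Sum of the 3 distinct covariances = 3 × 0.3400 = 1.0200
total variance = sum of item variances + 2·Σcov = 3.918 + 2 × 1.0200 = 5.9580
α = (3/2)·(1 − 3.918/5.9580) = 0.514

α = 0.514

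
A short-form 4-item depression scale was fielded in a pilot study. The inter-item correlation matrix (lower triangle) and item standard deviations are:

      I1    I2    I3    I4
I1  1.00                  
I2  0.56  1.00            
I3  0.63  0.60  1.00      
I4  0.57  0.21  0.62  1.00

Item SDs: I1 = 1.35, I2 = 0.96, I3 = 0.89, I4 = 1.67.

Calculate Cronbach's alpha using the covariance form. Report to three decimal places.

α = 0.786

Σσ²ᵢ = 1.35² + 0.96² + 0.89² + 1.67² = 6.3251
Covariances σ_ij = r_ij · s_i · s_j:
  σ(I1,I2) = 0.56 × 1.35 × 0.96 = 0.7258
  σ(I1,I3) = 0.63 × 1.35 × 0.89 = 0.7569
  σ(I1,I4) = 0.57 × 1.35 × 1.67 = 1.2851
  σ(I2,I3) = 0.60 × 0.96 × 0.89 = 0.5126
  σ(I2,I4) = 0.21 × 0.96 × 1.67 = 0.3367
  σ(I3,I4) = 0.62 × 0.89 × 1.67 = 0.9215
σ²_T = Σσ²ᵢ + 2·Σσ_ij = 6.3251 + 2 × 4.5386 = 15.4023
α = (4/3)·(1 − 6.3251/15.4023) = 0.786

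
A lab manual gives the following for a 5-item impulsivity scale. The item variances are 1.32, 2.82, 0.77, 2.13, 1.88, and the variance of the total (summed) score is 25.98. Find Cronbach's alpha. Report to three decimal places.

Cronbach's alpha = 0.821

sum of item variances = 1.32 + 2.82 + 0.77 + 2.13 + 1.88 = 8.92
α = (k/(k−1))·(1 − sum of item variances/σ²_T) = (5/4)·(1 − 8.92/25.98) = 0.821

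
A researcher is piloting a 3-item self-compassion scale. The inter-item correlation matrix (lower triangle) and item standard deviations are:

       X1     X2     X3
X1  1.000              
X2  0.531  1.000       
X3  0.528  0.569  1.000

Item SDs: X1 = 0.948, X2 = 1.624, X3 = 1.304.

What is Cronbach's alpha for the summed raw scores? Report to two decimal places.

α = 0.76

Σσ²ᵢ = 0.948² + 1.624² + 1.304² = 5.2365
Covariances σ_ij = r_ij · s_i · s_j:
  σ(X1,X2) = 0.531 × 0.948 × 1.624 = 0.8175
  σ(X1,X3) = 0.528 × 0.948 × 1.304 = 0.6527
  σ(X2,X3) = 0.569 × 1.624 × 1.304 = 1.2050
σ²_T = Σσ²ᵢ + 2·Σσ_ij = 5.2365 + 2 × 2.6752 = 10.5869
α = (3/2)·(1 − 5.2365/10.5869) = 0.76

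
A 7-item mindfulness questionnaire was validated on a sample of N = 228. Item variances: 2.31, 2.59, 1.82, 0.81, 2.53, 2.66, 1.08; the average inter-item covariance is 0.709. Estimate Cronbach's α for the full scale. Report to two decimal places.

Cronbach's α = 0.80

sum of item variances = 2.31 + 2.59 + 1.82 + 0.81 + 2.53 + 2.66 + 1.08 = 13.80
Sum of the 21 distinct covariances = 21 × 0.709 = 14.889
σ²_total = sum of item variances + 2·Σcov = 13.80 + 2 × 14.889 = 43.578
α = (7/6)·(1 − 13.80/43.578) = 0.80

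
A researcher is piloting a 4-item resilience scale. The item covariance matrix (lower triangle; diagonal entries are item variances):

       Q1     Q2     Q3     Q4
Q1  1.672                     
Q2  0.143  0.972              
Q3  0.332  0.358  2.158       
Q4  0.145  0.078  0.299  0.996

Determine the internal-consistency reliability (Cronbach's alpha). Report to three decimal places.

α = 0.425

sum of item variances = 1.672 + 0.972 + 2.158 + 0.996 = 5.798
Σ_{i<j} σ_ij = 1.355
σ²_total = 5.798 + 2 × 1.355 = 8.508
α = (k/(k−1))·(1 − sum of item variances/σ²_total) = (4/3)·(1 − 5.798/8.508) = 0.425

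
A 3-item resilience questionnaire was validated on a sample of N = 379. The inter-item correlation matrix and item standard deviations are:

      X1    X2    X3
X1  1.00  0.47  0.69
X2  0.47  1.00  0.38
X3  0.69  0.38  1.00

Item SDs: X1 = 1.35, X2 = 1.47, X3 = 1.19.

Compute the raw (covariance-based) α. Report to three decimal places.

Σσ²ᵢ = 1.35² + 1.47² + 1.19² = 5.3995
Covariances σ_ij = r_ij · s_i · s_j:
  σ(X1,X2) = 0.47 × 1.35 × 1.47 = 0.9327
  σ(X1,X3) = 0.69 × 1.35 × 1.19 = 1.1085
  σ(X2,X3) = 0.38 × 1.47 × 1.19 = 0.6647
σ²_T = Σσ²ᵢ + 2·Σσ_ij = 5.3995 + 2 × 2.7059 = 10.8113
α = (3/2)·(1 − 5.3995/10.8113) = 0.751

α = 0.751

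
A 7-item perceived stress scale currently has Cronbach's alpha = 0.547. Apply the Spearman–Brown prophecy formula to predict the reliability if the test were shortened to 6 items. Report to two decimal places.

Length factor m = 6/7 = 0.8571
α' = m·α / (1 − (1−m)·α)
   = 6/7 × 0.547 / (1 − (1 − 6/7) × 0.547)
   = 0.4689 / 0.9219 = 0.51

predicted reliability = 0.51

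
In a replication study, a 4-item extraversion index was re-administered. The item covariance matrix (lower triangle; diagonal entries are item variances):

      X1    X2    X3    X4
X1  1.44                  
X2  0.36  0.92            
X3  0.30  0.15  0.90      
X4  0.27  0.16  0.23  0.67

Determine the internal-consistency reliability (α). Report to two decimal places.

ΣVar(i) = 1.44 + 0.92 + 0.90 + 0.67 = 3.93
Σ_{i<j} σ_ij = 1.47
Var(T) = 3.93 + 2 × 1.47 = 6.87
α = (k/(k−1))·(1 − ΣVar(i)/Var(T)) = (4/3)·(1 − 3.93/6.87) = 0.57

α = 0.57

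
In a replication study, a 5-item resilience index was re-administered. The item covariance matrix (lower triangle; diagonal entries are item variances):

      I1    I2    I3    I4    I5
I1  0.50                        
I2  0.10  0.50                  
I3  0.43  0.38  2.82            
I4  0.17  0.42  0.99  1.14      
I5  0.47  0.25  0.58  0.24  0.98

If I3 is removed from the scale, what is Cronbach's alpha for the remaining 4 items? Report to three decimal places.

Remaining items: I1, I2, I4, I5 (k = 4).
Σσ²ᵢ = 0.50 + 0.50 + 1.14 + 0.98 = 3.12
σ²_total = 3.12 + 2 × 1.65 = 6.42
α (item deleted) = (4/3)·(1 − 3.12/6.42) = 0.685

α = 0.685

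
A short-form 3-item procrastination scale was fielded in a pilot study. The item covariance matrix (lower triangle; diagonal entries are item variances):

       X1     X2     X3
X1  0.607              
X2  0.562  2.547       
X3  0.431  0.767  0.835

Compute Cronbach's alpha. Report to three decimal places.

Σσᵢ² = 0.607 + 2.547 + 0.835 = 3.989
Sum of off-diagonal covariances = 1.760
σ²_total = 3.989 + 2 × 1.760 = 7.509
α = (k/(k−1))·(1 − Σσᵢ²/σ²_total) = (3/2)·(1 − 3.989/7.509) = 0.703

α = 0.703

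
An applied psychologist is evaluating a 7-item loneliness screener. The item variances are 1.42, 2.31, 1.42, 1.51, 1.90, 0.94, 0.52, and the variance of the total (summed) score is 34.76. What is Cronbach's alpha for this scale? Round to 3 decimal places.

Cronbach's alpha = 0.830

Σσ²ᵢ = 1.42 + 2.31 + 1.42 + 1.51 + 1.90 + 0.94 + 0.52 = 10.02
α = (k/(k−1))·(1 − Σσ²ᵢ/Var(T)) = (7/6)·(1 − 10.02/34.76) = 0.830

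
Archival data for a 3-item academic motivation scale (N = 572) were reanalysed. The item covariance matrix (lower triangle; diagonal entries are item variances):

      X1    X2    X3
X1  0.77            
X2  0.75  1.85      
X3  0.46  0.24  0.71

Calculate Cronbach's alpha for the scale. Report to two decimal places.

α = 0.70

ΣVar(i) = 0.77 + 1.85 + 0.71 = 3.33
Sum of off-diagonal covariances = 1.45
total variance = 3.33 + 2 × 1.45 = 6.23
α = (k/(k−1))·(1 − ΣVar(i)/total variance) = (3/2)·(1 − 3.33/6.23) = 0.70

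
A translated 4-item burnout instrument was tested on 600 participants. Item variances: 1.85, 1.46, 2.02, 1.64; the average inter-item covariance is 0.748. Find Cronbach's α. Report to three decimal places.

α = 0.751

Σσ²ᵢ = 1.85 + 1.46 + 2.02 + 1.64 = 6.97
Sum of the 6 distinct covariances = 6 × 0.748 = 4.488
Var(T) = Σσ²ᵢ + 2·Σcov = 6.97 + 2 × 4.488 = 15.946
α = (4/3)·(1 − 6.97/15.946) = 0.751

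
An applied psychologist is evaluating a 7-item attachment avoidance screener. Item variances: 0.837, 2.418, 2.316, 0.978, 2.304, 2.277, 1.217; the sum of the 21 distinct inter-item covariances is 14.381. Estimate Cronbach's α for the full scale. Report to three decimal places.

Σσ²ᵢ = 0.837 + 2.418 + 2.316 + 0.978 + 2.304 + 2.277 + 1.217 = 12.347
Sum of distinct covariances = 14.381
σ²_total = Σσ²ᵢ + 2·Σcov = 12.347 + 2 × 14.381 = 41.109
α = (7/6)·(1 − 12.347/41.109) = 0.816

α = 0.816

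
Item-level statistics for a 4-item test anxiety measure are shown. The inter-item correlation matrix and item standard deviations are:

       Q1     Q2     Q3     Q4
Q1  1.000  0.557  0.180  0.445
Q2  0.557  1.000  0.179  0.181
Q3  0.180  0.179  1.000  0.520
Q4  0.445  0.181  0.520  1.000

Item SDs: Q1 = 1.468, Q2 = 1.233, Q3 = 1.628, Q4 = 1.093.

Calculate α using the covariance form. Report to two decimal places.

α = 0.66

Σσ²ᵢ = 1.468² + 1.233² + 1.628² + 1.093² = 7.5203
Covariances σ_ij = r_ij · s_i · s_j:
  σ(Q1,Q2) = 0.557 × 1.468 × 1.233 = 1.0082
  σ(Q1,Q3) = 0.180 × 1.468 × 1.628 = 0.4302
  σ(Q1,Q4) = 0.445 × 1.468 × 1.093 = 0.7140
  σ(Q2,Q3) = 0.179 × 1.233 × 1.628 = 0.3593
  σ(Q2,Q4) = 0.181 × 1.233 × 1.093 = 0.2439
  σ(Q3,Q4) = 0.520 × 1.628 × 1.093 = 0.9253
σ²_T = Σσ²ᵢ + 2·Σσ_ij = 7.5203 + 2 × 3.6809 = 14.8821
α = (4/3)·(1 − 7.5203/14.8821) = 0.66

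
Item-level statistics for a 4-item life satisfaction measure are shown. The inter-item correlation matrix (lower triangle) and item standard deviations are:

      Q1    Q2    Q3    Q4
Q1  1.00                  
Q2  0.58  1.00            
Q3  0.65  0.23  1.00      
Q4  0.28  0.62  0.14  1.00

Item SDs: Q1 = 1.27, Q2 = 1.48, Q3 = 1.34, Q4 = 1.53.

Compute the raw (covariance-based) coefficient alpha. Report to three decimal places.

Σσ²ᵢ = 1.27² + 1.48² + 1.34² + 1.53² = 7.9398
Covariances σ_ij = r_ij · s_i · s_j:
  σ(Q1,Q2) = 0.58 × 1.27 × 1.48 = 1.0902
  σ(Q1,Q3) = 0.65 × 1.27 × 1.34 = 1.1062
  σ(Q1,Q4) = 0.28 × 1.27 × 1.53 = 0.5441
  σ(Q2,Q3) = 0.23 × 1.48 × 1.34 = 0.4561
  σ(Q2,Q4) = 0.62 × 1.48 × 1.53 = 1.4039
  σ(Q3,Q4) = 0.14 × 1.34 × 1.53 = 0.2870
σ²_T = Σσ²ᵢ + 2·Σσ_ij = 7.9398 + 2 × 4.8875 = 17.7148
α = (4/3)·(1 − 7.9398/17.7148) = 0.736

coefficient alpha = 0.736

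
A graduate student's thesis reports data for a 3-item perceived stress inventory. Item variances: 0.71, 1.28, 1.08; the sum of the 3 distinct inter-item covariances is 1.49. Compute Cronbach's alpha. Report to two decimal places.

sum of item variances = 0.71 + 1.28 + 1.08 = 3.07
Sum of distinct covariances = 1.49
total variance = sum of item variances + 2·Σcov = 3.07 + 2 × 1.49 = 6.05
α = (3/2)·(1 − 3.07/6.05) = 0.74

α = 0.74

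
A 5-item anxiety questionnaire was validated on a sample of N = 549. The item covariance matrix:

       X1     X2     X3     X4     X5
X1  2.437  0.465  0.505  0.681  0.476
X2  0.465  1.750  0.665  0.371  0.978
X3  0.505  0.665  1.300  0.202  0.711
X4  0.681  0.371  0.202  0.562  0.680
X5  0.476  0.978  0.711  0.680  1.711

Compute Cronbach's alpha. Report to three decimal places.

Cronbach's alpha = 0.746

Σσ²ᵢ = 2.437 + 1.750 + 1.300 + 0.562 + 1.711 = 7.760
Sum of the distinct covariances = 5.734
Var(T) = 7.760 + 2 × 5.734 = 19.228
α = (k/(k−1))·(1 − Σσ²ᵢ/Var(T)) = (5/4)·(1 − 7.760/19.228) = 0.746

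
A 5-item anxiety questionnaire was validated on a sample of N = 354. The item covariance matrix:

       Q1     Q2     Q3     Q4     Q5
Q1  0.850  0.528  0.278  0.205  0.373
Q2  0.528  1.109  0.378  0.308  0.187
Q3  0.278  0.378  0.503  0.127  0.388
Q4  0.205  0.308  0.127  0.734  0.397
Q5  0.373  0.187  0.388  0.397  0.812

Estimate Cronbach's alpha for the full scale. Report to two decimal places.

Σσ²ᵢ = 0.850 + 1.109 + 0.503 + 0.734 + 0.812 = 4.008
Sum of off-diagonal covariances = 3.169
σ²_T = 4.008 + 2 × 3.169 = 10.346
α = (k/(k−1))·(1 − Σσ²ᵢ/σ²_T) = (5/4)·(1 − 4.008/10.346) = 0.77

Cronbach's alpha = 0.77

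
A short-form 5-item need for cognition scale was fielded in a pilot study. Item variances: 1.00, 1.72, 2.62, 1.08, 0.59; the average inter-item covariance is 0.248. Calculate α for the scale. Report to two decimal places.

α = 0.52

Σσᵢ² = 1.00 + 1.72 + 2.62 + 1.08 + 0.59 = 7.01
Sum of the 10 distinct covariances = 10 × 0.248 = 2.480
σ²_total = Σσᵢ² + 2·Σcov = 7.01 + 2 × 2.480 = 11.970
α = (5/4)·(1 − 7.01/11.970) = 0.52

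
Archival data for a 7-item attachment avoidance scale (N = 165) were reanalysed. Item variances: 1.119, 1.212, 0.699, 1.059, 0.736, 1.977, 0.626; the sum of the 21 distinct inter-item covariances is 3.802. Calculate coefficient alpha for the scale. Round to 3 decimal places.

sum of item variances = 1.119 + 1.212 + 0.699 + 1.059 + 0.736 + 1.977 + 0.626 = 7.428
Sum of distinct covariances = 3.802
Var(T) = sum of item variances + 2·Σcov = 7.428 + 2 × 3.802 = 15.032
α = (7/6)·(1 − 7.428/15.032) = 0.590

coefficient alpha = 0.590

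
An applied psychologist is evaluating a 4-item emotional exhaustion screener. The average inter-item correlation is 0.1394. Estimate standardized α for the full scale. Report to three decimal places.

standardized α = 0.393

Standardized α = k·r̄ / (1 + (k−1)·r̄) = 4 × 0.1394 / (1 + 3 × 0.1394)
  = 0.5576 / 1.4182 = 0.393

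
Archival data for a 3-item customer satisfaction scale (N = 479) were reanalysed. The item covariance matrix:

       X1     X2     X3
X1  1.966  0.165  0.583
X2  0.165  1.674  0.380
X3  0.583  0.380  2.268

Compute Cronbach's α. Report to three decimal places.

Cronbach's α = 0.415

Σσ²ᵢ = 1.966 + 1.674 + 2.268 = 5.908
Σ_{i<j} σ_ij = 1.128
σ²_T = 5.908 + 2 × 1.128 = 8.164
α = (k/(k−1))·(1 − Σσ²ᵢ/σ²_T) = (3/2)·(1 − 5.908/8.164) = 0.415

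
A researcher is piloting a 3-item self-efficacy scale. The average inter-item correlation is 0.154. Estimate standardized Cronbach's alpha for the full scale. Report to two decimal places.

α = 0.35

Standardized α = k·r̄ / (1 + (k−1)·r̄) = 3 × 0.154 / (1 + 2 × 0.154)
  = 0.4620 / 1.3080 = 0.35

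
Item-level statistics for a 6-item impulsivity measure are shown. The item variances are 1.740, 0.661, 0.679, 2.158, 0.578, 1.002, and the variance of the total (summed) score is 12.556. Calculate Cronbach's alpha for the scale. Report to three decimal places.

α = 0.548

Σσᵢ² = 1.740 + 0.661 + 0.679 + 2.158 + 0.578 + 1.002 = 6.818
α = (k/(k−1))·(1 − Σσᵢ²/Var(T)) = (6/5)·(1 − 6.818/12.556) = 0.548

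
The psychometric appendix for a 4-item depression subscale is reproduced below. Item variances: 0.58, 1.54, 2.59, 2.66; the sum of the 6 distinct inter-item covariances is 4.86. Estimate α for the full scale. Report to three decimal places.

sum of item variances = 0.58 + 1.54 + 2.59 + 2.66 = 7.37
Sum of distinct covariances = 4.86
σ²_T = sum of item variances + 2·Σcov = 7.37 + 2 × 4.86 = 17.09
α = (4/3)·(1 − 7.37/17.09) = 0.758

α = 0.758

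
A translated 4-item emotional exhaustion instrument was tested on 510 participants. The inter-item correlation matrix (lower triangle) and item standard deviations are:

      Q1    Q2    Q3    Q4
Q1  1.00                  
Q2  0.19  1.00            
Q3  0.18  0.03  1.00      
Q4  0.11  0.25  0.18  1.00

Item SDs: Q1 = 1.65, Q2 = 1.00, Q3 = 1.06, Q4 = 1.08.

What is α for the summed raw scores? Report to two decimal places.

α = 0.41

Σσ²ᵢ = 1.65² + 1.00² + 1.06² + 1.08² = 6.0125
Covariances σ_ij = r_ij · s_i · s_j:
  σ(Q1,Q2) = 0.19 × 1.65 × 1.00 = 0.3135
  σ(Q1,Q3) = 0.18 × 1.65 × 1.06 = 0.3148
  σ(Q1,Q4) = 0.11 × 1.65 × 1.08 = 0.1960
  σ(Q2,Q3) = 0.03 × 1.00 × 1.06 = 0.0318
  σ(Q2,Q4) = 0.25 × 1.00 × 1.08 = 0.2700
  σ(Q3,Q4) = 0.18 × 1.06 × 1.08 = 0.2061
σ²_T = Σσ²ᵢ + 2·Σσ_ij = 6.0125 + 2 × 1.3322 = 8.6769
α = (4/3)·(1 − 6.0125/8.6769) = 0.41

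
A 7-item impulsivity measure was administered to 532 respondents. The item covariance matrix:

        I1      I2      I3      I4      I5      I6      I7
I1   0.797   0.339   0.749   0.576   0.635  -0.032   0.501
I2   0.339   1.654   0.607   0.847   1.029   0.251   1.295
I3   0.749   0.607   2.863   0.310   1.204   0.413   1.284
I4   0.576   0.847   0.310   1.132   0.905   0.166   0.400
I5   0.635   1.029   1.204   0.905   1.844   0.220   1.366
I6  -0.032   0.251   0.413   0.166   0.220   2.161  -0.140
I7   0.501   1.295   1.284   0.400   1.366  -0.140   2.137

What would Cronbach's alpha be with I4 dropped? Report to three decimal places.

Remaining items: I1, I2, I3, I5, I6, I7 (k = 6).
sum of item variances = 0.797 + 1.654 + 2.863 + 1.844 + 2.161 + 2.137 = 11.456
Var(T) = 11.456 + 2 × 9.721 = 30.898
α (item deleted) = (6/5)·(1 − 11.456/30.898) = 0.755

α = 0.755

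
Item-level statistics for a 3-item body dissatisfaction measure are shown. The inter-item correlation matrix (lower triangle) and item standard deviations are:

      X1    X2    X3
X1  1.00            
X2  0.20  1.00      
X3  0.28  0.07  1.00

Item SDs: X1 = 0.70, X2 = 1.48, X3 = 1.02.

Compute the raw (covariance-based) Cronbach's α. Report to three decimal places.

α = 0.324

Σσ²ᵢ = 0.70² + 1.48² + 1.02² = 3.7208
Covariances σ_ij = r_ij · s_i · s_j:
  σ(X1,X2) = 0.20 × 0.70 × 1.48 = 0.2072
  σ(X1,X3) = 0.28 × 0.70 × 1.02 = 0.1999
  σ(X2,X3) = 0.07 × 1.48 × 1.02 = 0.1057
σ²_T = Σσ²ᵢ + 2·Σσ_ij = 3.7208 + 2 × 0.5128 = 4.7464
α = (3/2)·(1 − 3.7208/4.7464) = 0.324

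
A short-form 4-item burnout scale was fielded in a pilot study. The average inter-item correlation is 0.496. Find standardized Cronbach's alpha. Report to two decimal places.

standardized Cronbach's alpha = 0.80

Standardized α = k·r̄ / (1 + (k−1)·r̄) = 4 × 0.496 / (1 + 3 × 0.496)
  = 1.9840 / 2.4880 = 0.80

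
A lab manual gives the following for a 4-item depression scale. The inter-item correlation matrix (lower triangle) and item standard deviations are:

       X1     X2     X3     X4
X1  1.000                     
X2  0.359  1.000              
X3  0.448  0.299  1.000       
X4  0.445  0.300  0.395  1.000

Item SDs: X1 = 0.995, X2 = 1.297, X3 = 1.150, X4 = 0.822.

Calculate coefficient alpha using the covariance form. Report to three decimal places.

Σσ²ᵢ = 0.995² + 1.297² + 1.150² + 0.822² = 4.6704
Covariances σ_ij = r_ij · s_i · s_j:
  σ(X1,X2) = 0.359 × 0.995 × 1.297 = 0.4633
  σ(X1,X3) = 0.448 × 0.995 × 1.150 = 0.5126
  σ(X1,X4) = 0.445 × 0.995 × 0.822 = 0.3640
  σ(X2,X3) = 0.299 × 1.297 × 1.150 = 0.4460
  σ(X2,X4) = 0.300 × 1.297 × 0.822 = 0.3198
  σ(X3,X4) = 0.395 × 1.150 × 0.822 = 0.3734
σ²_T = Σσ²ᵢ + 2·Σσ_ij = 4.6704 + 2 × 2.4791 = 9.6286
α = (4/3)·(1 − 4.6704/9.6286) = 0.687

coefficient alpha = 0.687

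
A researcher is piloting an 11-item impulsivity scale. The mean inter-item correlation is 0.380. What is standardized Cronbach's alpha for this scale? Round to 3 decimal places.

standardized Cronbach's alpha = 0.871

Standardized α = k·r̄ / (1 + (k−1)·r̄) = 11 × 0.380 / (1 + 10 × 0.380)
  = 4.1800 / 4.8000 = 0.871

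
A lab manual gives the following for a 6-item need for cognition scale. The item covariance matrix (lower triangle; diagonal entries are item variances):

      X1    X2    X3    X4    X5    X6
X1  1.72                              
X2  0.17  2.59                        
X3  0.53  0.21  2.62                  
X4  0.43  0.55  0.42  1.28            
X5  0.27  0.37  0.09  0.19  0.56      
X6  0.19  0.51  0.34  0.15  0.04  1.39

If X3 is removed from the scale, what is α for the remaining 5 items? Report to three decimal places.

α = 0.540

Remaining items: X1, X2, X4, X5, X6 (k = 5).
Σσ²ᵢ = 1.72 + 2.59 + 1.28 + 0.56 + 1.39 = 7.54
σ²_total = 7.54 + 2 × 2.87 = 13.28
α (item deleted) = (5/4)·(1 − 7.54/13.28) = 0.540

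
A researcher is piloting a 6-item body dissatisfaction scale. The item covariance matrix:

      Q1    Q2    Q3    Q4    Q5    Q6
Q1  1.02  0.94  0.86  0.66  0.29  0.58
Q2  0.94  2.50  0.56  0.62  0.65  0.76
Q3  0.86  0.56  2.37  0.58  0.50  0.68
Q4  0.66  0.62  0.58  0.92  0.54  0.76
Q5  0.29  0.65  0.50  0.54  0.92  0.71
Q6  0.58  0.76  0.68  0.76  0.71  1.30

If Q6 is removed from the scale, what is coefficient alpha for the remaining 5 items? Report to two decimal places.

coefficient alpha = 0.77

Remaining items: Q1, Q2, Q3, Q4, Q5 (k = 5).
Σσ²ᵢ = 1.02 + 2.50 + 2.37 + 0.92 + 0.92 = 7.73
total variance = 7.73 + 2 × 6.20 = 20.13
α (item deleted) = (5/4)·(1 − 7.73/20.13) = 0.77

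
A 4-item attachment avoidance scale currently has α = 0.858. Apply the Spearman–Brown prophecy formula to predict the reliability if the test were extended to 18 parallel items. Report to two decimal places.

predicted reliability = 0.96

Length factor m = 18/4 = 4.5000
α' = m·α / (1 + (m−1)·α)
   = 18/4 × 0.858 / (1 + (18/4 − 1) × 0.858)
   = 3.8610 / 4.0030 = 0.96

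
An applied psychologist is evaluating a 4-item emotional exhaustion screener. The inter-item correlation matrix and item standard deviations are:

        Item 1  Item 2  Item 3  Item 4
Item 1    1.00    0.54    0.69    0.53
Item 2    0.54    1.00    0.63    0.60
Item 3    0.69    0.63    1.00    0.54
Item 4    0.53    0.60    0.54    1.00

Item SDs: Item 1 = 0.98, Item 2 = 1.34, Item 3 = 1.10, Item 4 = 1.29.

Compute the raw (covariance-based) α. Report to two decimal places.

α = 0.84

Σσ²ᵢ = 0.98² + 1.34² + 1.10² + 1.29² = 5.6301
Covariances σ_ij = r_ij · s_i · s_j:
  σ(Item 1,Item 2) = 0.54 × 0.98 × 1.34 = 0.7091
  σ(Item 1,Item 3) = 0.69 × 0.98 × 1.10 = 0.7438
  σ(Item 1,Item 4) = 0.53 × 0.98 × 1.29 = 0.6700
  σ(Item 2,Item 3) = 0.63 × 1.34 × 1.10 = 0.9286
  σ(Item 2,Item 4) = 0.60 × 1.34 × 1.29 = 1.0372
  σ(Item 3,Item 4) = 0.54 × 1.10 × 1.29 = 0.7663
σ²_T = Σσ²ᵢ + 2·Σσ_ij = 5.6301 + 2 × 4.8550 = 15.3401
α = (4/3)·(1 − 5.6301/15.3401) = 0.84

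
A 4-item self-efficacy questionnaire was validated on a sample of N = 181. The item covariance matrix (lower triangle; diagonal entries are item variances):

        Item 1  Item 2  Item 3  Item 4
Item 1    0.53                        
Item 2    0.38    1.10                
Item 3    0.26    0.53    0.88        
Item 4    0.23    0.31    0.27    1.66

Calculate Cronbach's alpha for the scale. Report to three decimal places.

sum of item variances = 0.53 + 1.10 + 0.88 + 1.66 = 4.17
Sum of off-diagonal covariances = 1.98
σ²_total = 4.17 + 2 × 1.98 = 8.13
α = (k/(k−1))·(1 − sum of item variances/σ²_total) = (4/3)·(1 − 4.17/8.13) = 0.649

Cronbach's alpha = 0.649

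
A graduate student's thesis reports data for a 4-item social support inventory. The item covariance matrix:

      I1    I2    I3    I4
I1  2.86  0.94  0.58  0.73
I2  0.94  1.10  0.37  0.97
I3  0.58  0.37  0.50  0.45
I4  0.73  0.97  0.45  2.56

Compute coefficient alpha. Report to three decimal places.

ΣVar(i) = 2.86 + 1.10 + 0.50 + 2.56 = 7.02
Σ_{i<j} σ_ij = 4.04
σ²_total = 7.02 + 2 × 4.04 = 15.10
α = (k/(k−1))·(1 − ΣVar(i)/σ²_total) = (4/3)·(1 − 7.02/15.10) = 0.713

coefficient alpha = 0.713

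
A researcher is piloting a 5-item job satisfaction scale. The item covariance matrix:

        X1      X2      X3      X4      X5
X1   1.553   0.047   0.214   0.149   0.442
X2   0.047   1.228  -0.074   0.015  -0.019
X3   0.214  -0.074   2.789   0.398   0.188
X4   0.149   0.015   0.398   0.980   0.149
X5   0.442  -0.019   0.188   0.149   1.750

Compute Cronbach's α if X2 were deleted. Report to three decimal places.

α = 0.405

Remaining items: X1, X3, X4, X5 (k = 4).
sum of item variances = 1.553 + 2.789 + 0.980 + 1.750 = 7.072
Var(T) = 7.072 + 2 × 1.540 = 10.152
α (item deleted) = (4/3)·(1 − 7.072/10.152) = 0.405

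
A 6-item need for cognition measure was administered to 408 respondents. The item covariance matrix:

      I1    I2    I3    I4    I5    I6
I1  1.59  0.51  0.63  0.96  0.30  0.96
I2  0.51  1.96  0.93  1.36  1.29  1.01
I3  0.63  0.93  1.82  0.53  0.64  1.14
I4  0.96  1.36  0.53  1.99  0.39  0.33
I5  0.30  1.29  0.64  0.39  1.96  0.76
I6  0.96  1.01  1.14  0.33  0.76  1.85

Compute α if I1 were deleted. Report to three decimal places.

α = 0.795

Remaining items: I2, I3, I4, I5, I6 (k = 5).
ΣVar(i) = 1.96 + 1.82 + 1.99 + 1.96 + 1.85 = 9.58
Var(T) = 9.58 + 2 × 8.38 = 26.34
α (item deleted) = (5/4)·(1 − 9.58/26.34) = 0.795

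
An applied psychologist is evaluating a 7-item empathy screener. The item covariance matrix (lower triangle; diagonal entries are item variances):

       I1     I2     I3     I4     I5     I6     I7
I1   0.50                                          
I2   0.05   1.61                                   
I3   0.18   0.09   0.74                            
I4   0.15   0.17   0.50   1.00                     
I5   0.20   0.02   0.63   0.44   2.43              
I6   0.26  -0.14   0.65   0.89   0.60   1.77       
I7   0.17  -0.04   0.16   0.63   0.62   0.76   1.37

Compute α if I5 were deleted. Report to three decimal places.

Remaining items: I1, I2, I3, I4, I6, I7 (k = 6).
Σσᵢ² = 0.50 + 1.61 + 0.74 + 1.00 + 1.77 + 1.37 = 6.99
σ²_T = 6.99 + 2 × 4.48 = 15.95
α (item deleted) = (6/5)·(1 − 6.99/15.95) = 0.674

α = 0.674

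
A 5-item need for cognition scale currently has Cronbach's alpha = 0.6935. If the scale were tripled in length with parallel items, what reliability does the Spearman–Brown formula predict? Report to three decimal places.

Length factor m = 3
α' = m·α / (1 + (m−1)·α)
   = 3 × 0.6935 / (1 + (3 − 1) × 0.6935)
   = 2.0805 / 2.3870 = 0.872

predicted reliability = 0.872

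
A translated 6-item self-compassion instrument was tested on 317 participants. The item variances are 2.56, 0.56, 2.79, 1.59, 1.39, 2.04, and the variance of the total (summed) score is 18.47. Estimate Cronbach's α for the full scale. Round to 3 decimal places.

α = 0.490

Σσ²ᵢ = 2.56 + 0.56 + 2.79 + 1.59 + 1.39 + 2.04 = 10.93
α = (k/(k−1))·(1 − Σσ²ᵢ/σ²_T) = (6/5)·(1 − 10.93/18.47) = 0.490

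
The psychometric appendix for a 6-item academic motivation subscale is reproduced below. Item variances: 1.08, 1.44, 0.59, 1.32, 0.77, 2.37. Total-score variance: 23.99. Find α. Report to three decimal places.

α = 0.821

ΣVar(i) = 1.08 + 1.44 + 0.59 + 1.32 + 0.77 + 2.37 = 7.57
α = (k/(k−1))·(1 − ΣVar(i)/σ²_T) = (6/5)·(1 − 7.57/23.99) = 0.821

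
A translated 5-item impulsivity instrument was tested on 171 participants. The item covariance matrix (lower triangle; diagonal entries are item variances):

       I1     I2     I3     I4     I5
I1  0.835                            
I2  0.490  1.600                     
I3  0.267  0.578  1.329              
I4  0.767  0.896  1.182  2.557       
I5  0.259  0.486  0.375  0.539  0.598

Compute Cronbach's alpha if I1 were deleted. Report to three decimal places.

Cronbach's alpha = 0.762

Remaining items: I2, I3, I4, I5 (k = 4).
sum of item variances = 1.600 + 1.329 + 2.557 + 0.598 = 6.084
σ²_T = 6.084 + 2 × 4.056 = 14.196
α (item deleted) = (4/3)·(1 − 6.084/14.196) = 0.762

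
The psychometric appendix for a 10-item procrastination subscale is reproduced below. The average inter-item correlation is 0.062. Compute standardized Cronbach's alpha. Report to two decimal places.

α = 0.40

Standardized α = k·r̄ / (1 + (k−1)·r̄) = 10 × 0.062 / (1 + 9 × 0.062)
  = 0.6200 / 1.5580 = 0.40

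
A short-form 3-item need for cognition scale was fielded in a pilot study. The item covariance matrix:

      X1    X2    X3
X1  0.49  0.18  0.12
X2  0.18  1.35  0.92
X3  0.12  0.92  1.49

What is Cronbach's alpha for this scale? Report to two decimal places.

α = 0.63

ΣVar(i) = 0.49 + 1.35 + 1.49 = 3.33
Σ_{i<j} σ_ij = 1.22
Var(T) = 3.33 + 2 × 1.22 = 5.77
α = (k/(k−1))·(1 − ΣVar(i)/Var(T)) = (3/2)·(1 − 3.33/5.77) = 0.63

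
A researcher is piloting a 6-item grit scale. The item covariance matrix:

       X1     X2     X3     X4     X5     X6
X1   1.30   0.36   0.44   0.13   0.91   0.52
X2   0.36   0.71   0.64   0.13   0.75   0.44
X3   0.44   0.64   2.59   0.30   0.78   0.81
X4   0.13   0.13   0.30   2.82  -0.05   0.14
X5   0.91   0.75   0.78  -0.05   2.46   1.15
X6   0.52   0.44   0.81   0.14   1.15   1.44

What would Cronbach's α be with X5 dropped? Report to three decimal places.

α = 0.586

Remaining items: X1, X2, X3, X4, X6 (k = 5).
ΣVar(i) = 1.30 + 0.71 + 2.59 + 2.82 + 1.44 = 8.86
σ²_total = 8.86 + 2 × 3.91 = 16.68
α (item deleted) = (5/4)·(1 − 8.86/16.68) = 0.586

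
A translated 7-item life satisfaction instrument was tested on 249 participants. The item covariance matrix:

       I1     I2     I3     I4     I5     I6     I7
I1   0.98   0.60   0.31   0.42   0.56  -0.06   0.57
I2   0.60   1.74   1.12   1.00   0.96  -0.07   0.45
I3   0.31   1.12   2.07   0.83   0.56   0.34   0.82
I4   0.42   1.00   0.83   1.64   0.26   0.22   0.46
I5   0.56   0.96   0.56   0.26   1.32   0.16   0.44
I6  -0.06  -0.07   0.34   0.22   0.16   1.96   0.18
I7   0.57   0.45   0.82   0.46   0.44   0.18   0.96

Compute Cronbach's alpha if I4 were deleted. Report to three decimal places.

Remaining items: I1, I2, I3, I5, I6, I7 (k = 6).
sum of item variances = 0.98 + 1.74 + 2.07 + 1.32 + 1.96 + 0.96 = 9.03
total variance = 9.03 + 2 × 6.94 = 22.91
α (item deleted) = (6/5)·(1 − 9.03/22.91) = 0.727

α = 0.727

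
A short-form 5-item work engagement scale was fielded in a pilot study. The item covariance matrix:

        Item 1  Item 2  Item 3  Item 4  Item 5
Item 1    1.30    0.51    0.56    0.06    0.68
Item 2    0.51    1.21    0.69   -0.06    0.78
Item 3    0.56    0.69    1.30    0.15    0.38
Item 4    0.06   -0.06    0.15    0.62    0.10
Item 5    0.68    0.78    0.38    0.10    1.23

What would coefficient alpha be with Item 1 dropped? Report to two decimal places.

Remaining items: Item 2, Item 3, Item 4, Item 5 (k = 4).
sum of item variances = 1.21 + 1.30 + 0.62 + 1.23 = 4.36
total variance = 4.36 + 2 × 2.04 = 8.44
α (item deleted) = (4/3)·(1 − 4.36/8.44) = 0.64

α = 0.64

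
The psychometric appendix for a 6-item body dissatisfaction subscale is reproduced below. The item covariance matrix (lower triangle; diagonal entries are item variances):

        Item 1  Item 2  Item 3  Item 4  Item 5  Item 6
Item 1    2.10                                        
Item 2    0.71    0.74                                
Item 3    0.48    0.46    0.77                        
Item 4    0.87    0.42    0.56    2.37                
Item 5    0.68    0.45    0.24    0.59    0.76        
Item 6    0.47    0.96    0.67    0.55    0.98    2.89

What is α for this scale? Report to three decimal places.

sum of item variances = 2.10 + 0.74 + 0.77 + 2.37 + 0.76 + 2.89 = 9.63
Σ_{i<j} σ_ij = 9.09
σ²_total = 9.63 + 2 × 9.09 = 27.81
α = (k/(k−1))·(1 − sum of item variances/σ²_total) = (6/5)·(1 − 9.63/27.81) = 0.784

α = 0.784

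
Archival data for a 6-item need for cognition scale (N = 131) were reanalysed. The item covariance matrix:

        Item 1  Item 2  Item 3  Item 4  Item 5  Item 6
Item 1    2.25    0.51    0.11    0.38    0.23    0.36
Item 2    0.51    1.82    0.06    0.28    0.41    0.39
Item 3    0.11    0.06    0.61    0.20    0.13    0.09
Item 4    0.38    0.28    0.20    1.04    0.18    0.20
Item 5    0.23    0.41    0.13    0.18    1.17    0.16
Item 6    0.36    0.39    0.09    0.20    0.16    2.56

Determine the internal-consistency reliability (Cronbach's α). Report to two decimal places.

Cronbach's α = 0.53

sum of item variances = 2.25 + 1.82 + 0.61 + 1.04 + 1.17 + 2.56 = 9.45
Σ_{i<j} σ_ij = 3.69
σ²_T = 9.45 + 2 × 3.69 = 16.83
α = (k/(k−1))·(1 − sum of item variances/σ²_T) = (6/5)·(1 − 9.45/16.83) = 0.53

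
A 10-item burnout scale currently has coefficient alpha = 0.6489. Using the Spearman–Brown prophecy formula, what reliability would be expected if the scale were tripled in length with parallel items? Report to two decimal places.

predicted reliability = 0.85

Length factor m = 3
α' = m·α / (1 + (m−1)·α)
   = 3 × 0.6489 / (1 + (3 − 1) × 0.6489)
   = 1.9467 / 2.2978 = 0.85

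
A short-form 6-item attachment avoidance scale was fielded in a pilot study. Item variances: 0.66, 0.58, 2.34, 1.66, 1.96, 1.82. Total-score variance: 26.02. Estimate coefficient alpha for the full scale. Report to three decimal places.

sum of item variances = 0.66 + 0.58 + 2.34 + 1.66 + 1.96 + 1.82 = 9.02
α = (k/(k−1))·(1 − sum of item variances/total variance) = (6/5)·(1 − 9.02/26.02) = 0.784

coefficient alpha = 0.784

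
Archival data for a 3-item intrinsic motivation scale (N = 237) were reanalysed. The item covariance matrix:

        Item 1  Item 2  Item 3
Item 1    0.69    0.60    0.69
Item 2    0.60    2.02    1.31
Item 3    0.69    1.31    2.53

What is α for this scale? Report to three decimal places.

Σσᵢ² = 0.69 + 2.02 + 2.53 = 5.24
Sum of off-diagonal covariances = 2.60
σ²_total = 5.24 + 2 × 2.60 = 10.44
α = (k/(k−1))·(1 − Σσᵢ²/σ²_total) = (3/2)·(1 − 5.24/10.44) = 0.747

α = 0.747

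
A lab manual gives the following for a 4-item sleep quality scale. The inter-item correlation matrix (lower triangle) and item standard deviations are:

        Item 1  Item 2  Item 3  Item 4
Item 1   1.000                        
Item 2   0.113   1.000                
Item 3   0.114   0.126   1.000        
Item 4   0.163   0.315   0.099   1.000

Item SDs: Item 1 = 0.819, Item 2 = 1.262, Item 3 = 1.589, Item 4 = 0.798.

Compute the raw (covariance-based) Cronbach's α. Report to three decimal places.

Cronbach's α = 0.376

Σσ²ᵢ = 0.819² + 1.262² + 1.589² + 0.798² = 5.4251
Covariances σ_ij = r_ij · s_i · s_j:
  σ(Item 1,Item 2) = 0.113 × 0.819 × 1.262 = 0.1168
  σ(Item 1,Item 3) = 0.114 × 0.819 × 1.589 = 0.1484
  σ(Item 1,Item 4) = 0.163 × 0.819 × 0.798 = 0.1065
  σ(Item 2,Item 3) = 0.126 × 1.262 × 1.589 = 0.2527
  σ(Item 2,Item 4) = 0.315 × 1.262 × 0.798 = 0.3172
  σ(Item 3,Item 4) = 0.099 × 1.589 × 0.798 = 0.1255
σ²_T = Σσ²ᵢ + 2·Σσ_ij = 5.4251 + 2 × 1.0671 = 7.5593
α = (4/3)·(1 − 5.4251/7.5593) = 0.376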